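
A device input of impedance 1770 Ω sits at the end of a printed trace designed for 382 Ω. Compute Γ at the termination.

Γ = 0.645

Γ = (Z_L − Z_0)/(Z_L + Z_0) = (1770 − 382)/(1770 + 382) = 1388/2152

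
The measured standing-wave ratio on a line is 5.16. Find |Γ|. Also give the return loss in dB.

|Γ| = (S − 1)/(S + 1) = (5.16 − 1)/(5.16 + 1) = 4.16/6.16
RL = −20·log₁₀|Γ| = −20·log₁₀(0.675)

|Γ| ≈ 0.675; return loss ≈ 3.41 dB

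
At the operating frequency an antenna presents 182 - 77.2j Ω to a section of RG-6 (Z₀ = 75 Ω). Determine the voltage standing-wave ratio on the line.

Γ = (Z_L − Z_0)/(Z_L + Z_0) = (107 − j77.2)/(257 − j77.2)
|Γ| = 132/268 = 0.492
VSWR = (1 + |Γ|)/(1 − |Γ|) = 1.49/0.508

VSWR ≈ 2.93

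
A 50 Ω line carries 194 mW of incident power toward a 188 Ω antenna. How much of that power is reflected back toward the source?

P_reflected ≈ 65.2 mW

Γ = (188 − 50)/(188 + 50) = 0.58
|Γ|² = 0.336
P_refl = |Γ|²·P_inc = 65.2 mW, P_del = (1 − |Γ|²)·P_inc = 129 mW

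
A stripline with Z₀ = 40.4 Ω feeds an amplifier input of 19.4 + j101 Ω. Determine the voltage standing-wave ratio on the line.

Γ = (Z_L − Z_0)/(Z_L + Z_0) = (-21 + j101)/(59.8 + j101)
|Γ| = 103/117 = 0.879
VSWR = (1 + |Γ|)/(1 − |Γ|) = 1.88/0.121

VSWR ≈ 15.5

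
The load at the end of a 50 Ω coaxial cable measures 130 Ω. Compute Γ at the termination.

Γ = (Z_L − Z_0)/(Z_L + Z_0) = (130 − 50)/(130 + 50) = 80/180

Γ = 0.444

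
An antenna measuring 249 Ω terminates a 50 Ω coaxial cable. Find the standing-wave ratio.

VSWR ≈ 4.98

Γ = (249 − 50)/(249 + 50) = 0.666
VSWR = (1 + 0.666)/(1 − 0.666)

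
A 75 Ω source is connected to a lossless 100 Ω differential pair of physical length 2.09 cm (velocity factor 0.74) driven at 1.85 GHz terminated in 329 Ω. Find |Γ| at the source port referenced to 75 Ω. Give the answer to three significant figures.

λ = v/f = 0.74·c / 1.85 GHz = 0.12 m
βl = 2π·l/λ = 2π × 0.174 = 62.7°
tan(βl) = 1.94
Z_in = Z_0·(Z_L + jZ_0·tanβl)/(Z_0 + jZ_L·tanβl) = 37.6 − j45.7 Ω
Γ_s = (Z_in − Z_s)/(Z_in + Z_s) = (-37.4 − j45.7)/(113 − j45.7), |Γ_s| = 0.486

|Γ| ≈ 0.486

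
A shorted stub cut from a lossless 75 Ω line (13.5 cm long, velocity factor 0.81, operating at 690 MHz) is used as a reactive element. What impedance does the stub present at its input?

Z_in ≈ −j67.5 Ω

λ = v/f = 0.81·c / 690 MHz = 0.352 m
βl = 2π·l/λ = 2π × 0.383 = 138°
tan(βl) = -0.9
For a shorted stub, Z_in = jZ_0·tan(βl)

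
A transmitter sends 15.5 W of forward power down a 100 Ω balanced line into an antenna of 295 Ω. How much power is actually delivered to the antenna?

P_delivered ≈ 11.7 W

Γ = (295 − 100)/(295 + 100) = 0.494
|Γ|² = 0.244
P_refl = |Γ|²·P_inc = 3.78 W, P_del = (1 − |Γ|²)·P_inc = 11.7 W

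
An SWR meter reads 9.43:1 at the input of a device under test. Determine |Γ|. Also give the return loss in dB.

|Γ| ≈ 0.808; return loss ≈ 1.85 dB

|Γ| = (S − 1)/(S + 1) = (9.43 − 1)/(9.43 + 1) = 8.43/10.4
RL = −20·log₁₀|Γ| = −20·log₁₀(0.808)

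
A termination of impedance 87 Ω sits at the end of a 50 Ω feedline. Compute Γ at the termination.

Γ = 0.27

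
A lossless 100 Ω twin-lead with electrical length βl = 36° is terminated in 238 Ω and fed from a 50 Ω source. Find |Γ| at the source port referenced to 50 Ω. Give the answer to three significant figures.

tan(βl) = 0.727
Z_in = Z_0·(Z_L + jZ_0·tanβl)/(Z_0 + jZ_L·tanβl) = 91.1 − j84.9 Ω
Γ_s = (Z_in − Z_s)/(Z_in + Z_s) = (41.1 − j84.9)/(141 − j84.9), |Γ_s| = 0.573

|Γ| ≈ 0.573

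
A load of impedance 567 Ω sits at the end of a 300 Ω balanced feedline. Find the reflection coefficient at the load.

Γ = 0.308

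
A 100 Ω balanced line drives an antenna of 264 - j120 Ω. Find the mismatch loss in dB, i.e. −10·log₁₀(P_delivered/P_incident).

Γ = (164 − j120)/(364 − j120), |Γ| = 0.53
|Γ|² = 0.281, so P_del/P_inc = 1 − |Γ|² = 0.719
ML = −10·log₁₀(1 − |Γ|²)

mismatch loss ≈ 1.43 dB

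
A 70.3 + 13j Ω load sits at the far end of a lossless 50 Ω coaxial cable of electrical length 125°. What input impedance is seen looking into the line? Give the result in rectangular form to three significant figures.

tan(βl) = tan(125°) = -1.43
Z_in = Z_0·(Z_L + jZ_0·tanβl)/(Z_0 + jZ_L·tanβl)
     = 50·(70.3 − j58.4)/(68.6 − j100)

Z_in ≈ 36.1 + j10.3 Ω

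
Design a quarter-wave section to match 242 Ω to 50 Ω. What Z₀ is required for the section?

Z_qwt = √(Z_0·R_L) = √(50 × 242) = √12100

Z_qwt ≈ 110 Ω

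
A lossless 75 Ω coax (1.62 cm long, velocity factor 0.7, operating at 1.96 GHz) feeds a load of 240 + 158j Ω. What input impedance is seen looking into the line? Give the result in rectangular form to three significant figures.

Z_in ≈ 29.8 − j66.6 Ω

λ = v/f = 0.7·c / 1.96 GHz = 0.107 m
βl = 2π·l/λ = 2π × 0.151 = 54.4°
tan(βl) = tan(54.4°) = 1.4
Z_in = Z_0·(Z_L + jZ_0·tanβl)/(Z_0 + jZ_L·tanβl)
     = 75·(240 + j263)/(-146 + j336)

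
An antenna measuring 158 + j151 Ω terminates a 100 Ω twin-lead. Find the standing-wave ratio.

VSWR ≈ 3.36

Γ = (Z_L − Z_0)/(Z_L + Z_0) = (58 + j151)/(258 + j151)
|Γ| = 162/299 = 0.541
VSWR = (1 + |Γ|)/(1 − |Γ|) = 1.54/0.459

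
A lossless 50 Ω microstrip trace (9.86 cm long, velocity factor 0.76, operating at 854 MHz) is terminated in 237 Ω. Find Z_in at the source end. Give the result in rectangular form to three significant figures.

λ = v/f = 0.76·c / 854 MHz = 0.267 m
βl = 2π·l/λ = 2π × 0.369 = 133°
tan(βl) = tan(133°) = -1.07
Z_in = Z_0·(Z_L + jZ_0·tanβl)/(Z_0 + jZ_L·tanβl)
     = 50·(237 − j53.7)/(50 − j255)

Z_in ≈ 19 + j42.8 Ω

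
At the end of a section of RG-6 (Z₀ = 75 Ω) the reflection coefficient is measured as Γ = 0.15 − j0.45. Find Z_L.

Z_L = Z_0·(1 + Γ)/(1 − Γ) = 75·(1.15 − j0.45)/(0.85 + j0.45)

Z_L ≈ 62.8 − j73 Ω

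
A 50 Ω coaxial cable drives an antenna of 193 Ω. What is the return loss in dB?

Γ = (193 − 50)/(193 + 50) = 0.588
RL = −20·log₁₀|Γ| = −20·log₁₀(0.588)

RL ≈ 4.61 dB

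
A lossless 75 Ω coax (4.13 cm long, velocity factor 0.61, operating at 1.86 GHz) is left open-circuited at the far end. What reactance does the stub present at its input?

X_in ≈ 136 Ω (inductive)

λ = v/f = 0.61·c / 1.86 GHz = 0.0984 m
βl = 2π·l/λ = 2π × 0.42 = 151°
tan(βl) = -0.552
For an open-circuited stub, Z_in = −jZ_0·cot(βl) = −jZ_0/tan(βl)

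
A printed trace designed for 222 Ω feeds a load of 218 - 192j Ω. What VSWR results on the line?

Γ = (Z_L − Z_0)/(Z_L + Z_0) = (-4 − j192)/(440 − j192)
|Γ| = 192/480 = 0.4
VSWR = (1 + |Γ|)/(1 − |Γ|) = 1.4/0.6

VSWR ≈ 2.33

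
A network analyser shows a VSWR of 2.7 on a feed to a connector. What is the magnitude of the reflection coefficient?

|Γ| ≈ 0.459

|Γ| = (S − 1)/(S + 1) = (2.7 − 1)/(2.7 + 1) = 1.7/3.7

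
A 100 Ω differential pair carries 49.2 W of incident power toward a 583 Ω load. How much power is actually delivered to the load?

Γ = (583 − 100)/(583 + 100) = 0.707
|Γ|² = 0.5
P_refl = |Γ|²·P_inc = 24.6 W, P_del = (1 − |Γ|²)·P_inc = 24.6 W

P_delivered ≈ 24.6 W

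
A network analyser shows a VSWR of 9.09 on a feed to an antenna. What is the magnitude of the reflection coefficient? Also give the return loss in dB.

|Γ| ≈ 0.802; return loss ≈ 1.92 dB

|Γ| = (S − 1)/(S + 1) = (9.09 − 1)/(9.09 + 1) = 8.09/10.1
RL = −20·log₁₀|Γ| = −20·log₁₀(0.802)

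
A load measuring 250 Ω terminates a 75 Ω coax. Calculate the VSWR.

VSWR ≈ 3.33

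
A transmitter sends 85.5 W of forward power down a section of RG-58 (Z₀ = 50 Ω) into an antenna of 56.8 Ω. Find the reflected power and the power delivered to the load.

P_reflected ≈ 0.347 W; P_delivered ≈ 85.2 W

Γ = (56.8 − 50)/(56.8 + 50) = 0.0637
|Γ|² = 0.00405
P_refl = |Γ|²·P_inc = 0.347 W, P_del = (1 − |Γ|²)·P_inc = 85.2 W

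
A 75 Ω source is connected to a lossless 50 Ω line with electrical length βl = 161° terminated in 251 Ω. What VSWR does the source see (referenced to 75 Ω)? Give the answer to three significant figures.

tan(βl) = -0.344
Z_in = Z_0·(Z_L + jZ_0·tanβl)/(Z_0 + jZ_L·tanβl) = 70.4 + j104 Ω
Γ_s = (Z_in − Z_s)/(Z_in + Z_s) = (-4.6 + j104)/(145 + j104), |Γ_s| = 0.584
VSWR = (1 + |Γ_s|)/(1 − |Γ_s|)

VSWR ≈ 3.81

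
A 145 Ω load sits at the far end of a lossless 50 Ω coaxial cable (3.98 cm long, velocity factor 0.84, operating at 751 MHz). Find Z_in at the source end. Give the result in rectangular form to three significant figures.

λ = v/f = 0.84·c / 751 MHz = 0.336 m
βl = 2π·l/λ = 2π × 0.119 = 42.7°
tan(βl) = tan(42.7°) = 0.923
Z_in = Z_0·(Z_L + jZ_0·tanβl)/(Z_0 + jZ_L·tanβl)
     = 50·(145 + j46.1)/(50 + j134)

Z_in ≈ 32.9 − j41.9 Ω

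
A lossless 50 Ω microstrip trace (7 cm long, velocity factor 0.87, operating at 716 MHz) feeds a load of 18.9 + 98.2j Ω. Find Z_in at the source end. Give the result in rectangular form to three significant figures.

Z_in ≈ 8.17 − j53.3 Ω

λ = v/f = 0.87·c / 716 MHz = 0.365 m
βl = 2π·l/λ = 2π × 0.192 = 69.1°
tan(βl) = tan(69.1°) = 2.62
Z_in = Z_0·(Z_L + jZ_0·tanβl)/(Z_0 + jZ_L·tanβl)
     = 50·(18.9 + j229)/(-208 + j49.6)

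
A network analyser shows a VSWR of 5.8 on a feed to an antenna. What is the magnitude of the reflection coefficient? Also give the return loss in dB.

|Γ| = (S − 1)/(S + 1) = (5.8 − 1)/(5.8 + 1) = 4.8/6.8
RL = −20·log₁₀|Γ| = −20·log₁₀(0.706)

|Γ| ≈ 0.706; return loss ≈ 3.03 dB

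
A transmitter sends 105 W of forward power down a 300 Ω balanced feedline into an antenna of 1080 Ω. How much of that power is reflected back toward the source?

Γ = (1080 − 300)/(1080 + 300) = 0.565
|Γ|² = 0.319
P_refl = |Γ|²·P_inc = 33.5 W, P_del = (1 − |Γ|²)·P_inc = 71.5 W

P_reflected ≈ 33.5 W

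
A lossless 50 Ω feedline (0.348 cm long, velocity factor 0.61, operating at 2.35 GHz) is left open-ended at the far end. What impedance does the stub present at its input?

λ = v/f = 0.61·c / 2.35 GHz = 0.0779 m
βl = 2π·l/λ = 2π × 0.0447 = 16.1°
tan(βl) = 0.288
For an open-ended stub, Z_in = −jZ_0·cot(βl) = −jZ_0/tan(βl)

Z_in ≈ −j173 Ω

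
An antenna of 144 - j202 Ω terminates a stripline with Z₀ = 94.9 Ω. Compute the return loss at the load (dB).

Γ = (49.1 − j202)/(238.9 − j202), |Γ| = 0.664
RL = −20·log₁₀|Γ| = −20·log₁₀(0.664)

RL ≈ 3.55 dB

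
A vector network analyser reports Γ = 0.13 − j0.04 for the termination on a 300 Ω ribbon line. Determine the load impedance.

Z_L ≈ 388 − j31.6 Ω

Z_L = Z_0·(1 + Γ)/(1 − Γ) = 300·(1.13 − j0.04)/(0.87 + j0.04)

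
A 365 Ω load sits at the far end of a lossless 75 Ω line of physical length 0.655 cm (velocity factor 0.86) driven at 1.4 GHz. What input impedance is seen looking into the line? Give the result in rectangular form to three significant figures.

Z_in ≈ 173 − j174 Ω

λ = v/f = 0.86·c / 1.4 GHz = 0.184 m
βl = 2π·l/λ = 2π × 0.0355 = 12.8°
tan(βl) = tan(12.8°) = 0.227
Z_in = Z_0·(Z_L + jZ_0·tanβl)/(Z_0 + jZ_L·tanβl)
     = 75·(365 + j17)/(75 + j82.9)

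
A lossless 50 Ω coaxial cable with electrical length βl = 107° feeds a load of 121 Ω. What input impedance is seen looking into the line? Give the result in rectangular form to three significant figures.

tan(βl) = tan(107°) = -3.27
Z_in = Z_0·(Z_L + jZ_0·tanβl)/(Z_0 + jZ_L·tanβl)
     = 50·(121 − j164)/(50 − j396)

Z_in ≈ 22.2 + j12.5 Ω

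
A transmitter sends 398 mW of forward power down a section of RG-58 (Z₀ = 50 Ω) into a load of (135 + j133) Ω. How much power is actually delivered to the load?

|Γ| = |(85 + j133)/(185 + j133)| = 0.693
|Γ|² = 0.48
P_refl = |Γ|²·P_inc = 191 mW, P_del = (1 − |Γ|²)·P_inc = 207 mW

P_delivered ≈ 207 mW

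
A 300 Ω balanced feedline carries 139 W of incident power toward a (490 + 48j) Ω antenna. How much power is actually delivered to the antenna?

|Γ| = |(190 + j48)/(790 + j48)| = 0.248
|Γ|² = 0.0613
P_refl = |Γ|²·P_inc = 8.52 W, P_del = (1 − |Γ|²)·P_inc = 130 W

P_delivered ≈ 130 W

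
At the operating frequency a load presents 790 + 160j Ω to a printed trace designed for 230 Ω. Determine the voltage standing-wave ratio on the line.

VSWR ≈ 3.59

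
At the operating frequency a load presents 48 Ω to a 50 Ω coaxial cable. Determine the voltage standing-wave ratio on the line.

For a purely resistive load, VSWR = R_L/Z_0 or Z_0/R_L (whichever > 1) = 50/48

VSWR ≈ 1.04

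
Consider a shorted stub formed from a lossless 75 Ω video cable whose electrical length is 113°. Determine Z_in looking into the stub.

Z_in ≈ −j177 Ω

tan(βl) = -2.36
For a shorted stub, Z_in = jZ_0·tan(βl)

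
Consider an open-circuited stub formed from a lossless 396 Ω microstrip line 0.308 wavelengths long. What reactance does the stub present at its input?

βl = 2π × 0.308 = 111°
tan(βl) = -2.62
For an open-circuited stub, Z_in = −jZ_0·cot(βl) = −jZ_0/tan(βl)

X_in ≈ 151 Ω (inductive)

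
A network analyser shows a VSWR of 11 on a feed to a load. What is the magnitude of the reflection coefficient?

|Γ| = (S − 1)/(S + 1) = (11 − 1)/(11 + 1) = 10/12

|Γ| ≈ 0.833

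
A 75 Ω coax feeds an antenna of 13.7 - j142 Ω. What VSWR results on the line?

Γ = (Z_L − Z_0)/(Z_L + Z_0) = (-61.3 − j142)/(88.7 − j142)
|Γ| = 155/167 = 0.924
VSWR = (1 + |Γ|)/(1 − |Γ|) = 1.92/0.0762

VSWR ≈ 25.2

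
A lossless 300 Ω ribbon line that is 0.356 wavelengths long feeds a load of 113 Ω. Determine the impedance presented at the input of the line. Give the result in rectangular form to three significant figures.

Z_in ≈ 241 − j266 Ω

βl = 2π × 0.356 = 128°
tan(βl) = tan(128°) = -1.27
Z_in = Z_0·(Z_L + jZ_0·tanβl)/(Z_0 + jZ_L·tanβl)
     = 300·(113 − j382)/(300 − j144)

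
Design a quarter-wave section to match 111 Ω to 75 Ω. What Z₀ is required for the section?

Z_qwt ≈ 91.2 Ω

Z_qwt = √(Z_0·R_L) = √(75 × 111) = √8325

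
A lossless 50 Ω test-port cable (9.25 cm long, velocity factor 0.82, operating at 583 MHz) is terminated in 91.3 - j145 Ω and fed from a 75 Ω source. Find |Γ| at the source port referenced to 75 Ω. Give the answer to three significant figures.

λ = v/f = 0.82·c / 583 MHz = 0.422 m
βl = 2π·l/λ = 2π × 0.219 = 78.9°
tan(βl) = 5.11
Z_in = Z_0·(Z_L + jZ_0·tanβl)/(Z_0 + jZ_L·tanβl) = 7.34 + j2.65 Ω
Γ_s = (Z_in − Z_s)/(Z_in + Z_s) = (-67.7 + j2.65)/(82.3 + j2.65), |Γ_s| = 0.822

|Γ| ≈ 0.822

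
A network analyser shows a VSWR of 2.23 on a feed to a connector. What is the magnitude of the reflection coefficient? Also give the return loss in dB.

|Γ| = (S − 1)/(S + 1) = (2.23 − 1)/(2.23 + 1) = 1.23/3.23
RL = −20·log₁₀|Γ| = −20·log₁₀(0.381)

|Γ| ≈ 0.381; return loss ≈ 8.39 dB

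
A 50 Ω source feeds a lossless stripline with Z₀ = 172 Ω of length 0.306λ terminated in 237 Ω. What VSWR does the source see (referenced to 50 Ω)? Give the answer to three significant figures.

βl = 2π × 0.306 = 110°
tan(βl) = -2.72
Z_in = Z_0·(Z_L + jZ_0·tanβl)/(Z_0 + jZ_L·tanβl) = 132 + j27.9 Ω
Γ_s = (Z_in − Z_s)/(Z_in + Z_s) = (82.3 + j27.9)/(182 + j27.9), |Γ_s| = 0.471
VSWR = (1 + |Γ_s|)/(1 − |Γ_s|)

VSWR ≈ 2.78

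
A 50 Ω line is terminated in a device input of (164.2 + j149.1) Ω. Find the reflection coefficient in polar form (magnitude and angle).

Γ = (Z_L − Z_0)/(Z_L + Z_0) = (114.2 + j149.1)/(214.2 + j149.1)
|Γ| = 188/261 = 0.72

Γ ≈ 0.72 ∠ 17.7°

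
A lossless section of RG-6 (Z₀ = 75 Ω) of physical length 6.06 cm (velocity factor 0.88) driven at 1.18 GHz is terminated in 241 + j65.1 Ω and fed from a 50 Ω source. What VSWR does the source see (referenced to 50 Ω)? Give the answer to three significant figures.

λ = v/f = 0.88·c / 1.18 GHz = 0.224 m
βl = 2π·l/λ = 2π × 0.271 = 97.5°
tan(βl) = -7.58
Z_in = Z_0·(Z_L + jZ_0·tanβl)/(Z_0 + jZ_L·tanβl) = 21.6 + j3.15 Ω
Γ_s = (Z_in − Z_s)/(Z_in + Z_s) = (-28.4 + j3.15)/(71.6 + j3.15), |Γ_s| = 0.398
VSWR = (1 + |Γ_s|)/(1 − |Γ_s|)

VSWR ≈ 2.32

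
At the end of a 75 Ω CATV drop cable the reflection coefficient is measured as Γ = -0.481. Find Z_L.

Z_L ≈ 26.3 Ω

Z_L = Z_0·(1 + Γ)/(1 − Γ) = 75·(0.519)/(1.48)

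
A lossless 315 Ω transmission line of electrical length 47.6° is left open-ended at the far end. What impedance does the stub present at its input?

Z_in ≈ −j288 Ω

tan(βl) = 1.1
For an open-ended stub, Z_in = −jZ_0·cot(βl) = −jZ_0/tan(βl)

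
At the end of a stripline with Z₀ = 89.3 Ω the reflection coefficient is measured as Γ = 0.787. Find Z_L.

Z_L ≈ 749 Ω

Z_L = Z_0·(1 + Γ)/(1 − Γ) = 89.3·(1.79)/(0.213)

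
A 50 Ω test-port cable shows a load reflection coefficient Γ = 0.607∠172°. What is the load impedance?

Z_L = Z_0·(1 + Γ)/(1 − Γ) = 50·(0.399 + j0.0845)/(1.6 − j0.0845)

Z_L ≈ 12.3 + j3.29 Ω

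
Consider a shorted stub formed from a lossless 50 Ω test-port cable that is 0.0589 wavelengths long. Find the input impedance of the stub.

βl = 2π × 0.0589 = 21.2°
tan(βl) = 0.388
For a shorted stub, Z_in = jZ_0·tan(βl)

Z_in ≈ +j19.4 Ω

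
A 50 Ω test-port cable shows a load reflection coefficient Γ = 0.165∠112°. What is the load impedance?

Z_L = Z_0·(1 + Γ)/(1 − Γ) = 50·(0.938 + j0.153)/(1.06 − j0.153)

Z_L ≈ 42.3 + j13.3 Ω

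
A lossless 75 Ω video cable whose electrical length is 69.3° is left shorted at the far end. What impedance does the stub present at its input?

tan(βl) = 2.65
For a shorted stub, Z_in = jZ_0·tan(βl)

Z_in ≈ +j198 Ω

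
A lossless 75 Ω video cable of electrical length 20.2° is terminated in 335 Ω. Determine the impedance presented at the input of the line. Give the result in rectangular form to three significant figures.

tan(βl) = tan(20.2°) = 0.368
Z_in = Z_0·(Z_L + jZ_0·tanβl)/(Z_0 + jZ_L·tanβl)
     = 75·(335 + j27.6)/(75 + j123)

Z_in ≈ 103 − j141 Ω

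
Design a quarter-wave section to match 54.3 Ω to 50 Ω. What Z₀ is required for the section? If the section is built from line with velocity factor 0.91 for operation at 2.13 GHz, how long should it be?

Z_qwt ≈ 52.1 Ω; length ≈ 3.2 cm

Z_qwt = √(Z_0·R_L) = √(50 × 54.3) = √2715
λ = 0.91·c/f = 0.128 m, so l = λ/4 = 0.032 m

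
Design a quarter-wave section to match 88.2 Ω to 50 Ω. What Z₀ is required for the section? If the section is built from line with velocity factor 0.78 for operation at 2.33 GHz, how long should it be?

Z_qwt = √(Z_0·R_L) = √(50 × 88.2) = √4410
λ = 0.78·c/f = 0.1 m, so l = λ/4 = 0.0251 m

Z_qwt ≈ 66.4 Ω; length ≈ 2.51 cm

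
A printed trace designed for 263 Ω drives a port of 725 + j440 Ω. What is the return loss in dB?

Γ = (462 + j440)/(988 + j440), |Γ| = 0.59
RL = −20·log₁₀|Γ| = −20·log₁₀(0.59)

RL ≈ 4.58 dB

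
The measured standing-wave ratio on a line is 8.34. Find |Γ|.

|Γ| = (S − 1)/(S + 1) = (8.34 − 1)/(8.34 + 1) = 7.34/9.34

|Γ| ≈ 0.786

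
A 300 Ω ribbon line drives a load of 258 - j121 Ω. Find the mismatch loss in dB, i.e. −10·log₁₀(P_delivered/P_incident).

Γ = (-42 − j121)/(558 − j121), |Γ| = 0.224
|Γ|² = 0.0503, so P_del/P_inc = 1 − |Γ|² = 0.95
ML = −10·log₁₀(1 − |Γ|²)

mismatch loss ≈ 0.224 dB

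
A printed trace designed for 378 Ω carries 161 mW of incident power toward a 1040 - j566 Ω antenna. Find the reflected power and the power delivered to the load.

P_reflected ≈ 52.4 mW; P_delivered ≈ 109 mW

|Γ| = |(662 − j566)/(1418 − j566)| = 0.57
|Γ|² = 0.325
P_refl = |Γ|²·P_inc = 52.4 mW, P_del = (1 − |Γ|²)·P_inc = 109 mW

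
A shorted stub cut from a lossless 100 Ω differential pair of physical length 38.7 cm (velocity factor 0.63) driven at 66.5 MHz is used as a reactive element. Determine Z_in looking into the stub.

λ = v/f = 0.63·c / 66.5 MHz = 2.84 m
βl = 2π·l/λ = 2π × 0.136 = 49°
tan(βl) = 1.15
For a shorted stub, Z_in = jZ_0·tan(βl)

Z_in ≈ +j115 Ω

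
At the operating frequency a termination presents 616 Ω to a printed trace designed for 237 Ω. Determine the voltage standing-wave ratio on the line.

VSWR ≈ 2.6

Γ = (616 − 237)/(616 + 237) = 0.444
VSWR = (1 + 0.444)/(1 − 0.444)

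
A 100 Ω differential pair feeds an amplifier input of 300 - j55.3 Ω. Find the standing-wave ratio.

VSWR ≈ 3.11

Γ = (Z_L − Z_0)/(Z_L + Z_0) = (200 − j55.3)/(400 − j55.3)
|Γ| = 208/404 = 0.514
VSWR = (1 + |Γ|)/(1 − |Γ|) = 1.51/0.486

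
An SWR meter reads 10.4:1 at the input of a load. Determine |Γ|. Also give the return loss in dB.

|Γ| ≈ 0.825; return loss ≈ 1.68 dB

|Γ| = (S − 1)/(S + 1) = (10.4 − 1)/(10.4 + 1) = 9.4/11.4
RL = −20·log₁₀|Γ| = −20·log₁₀(0.825)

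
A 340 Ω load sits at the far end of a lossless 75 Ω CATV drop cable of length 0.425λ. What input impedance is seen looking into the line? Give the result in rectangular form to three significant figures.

Z_in ≈ 67.6 + j118 Ω

βl = 2π × 0.425 = 153°
tan(βl) = tan(153°) = -0.51
Z_in = Z_0·(Z_L + jZ_0·tanβl)/(Z_0 + jZ_L·tanβl)
     = 75·(340 − j38.2)/(75 − j173)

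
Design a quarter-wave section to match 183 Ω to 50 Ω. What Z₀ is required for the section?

Z_qwt ≈ 95.7 Ω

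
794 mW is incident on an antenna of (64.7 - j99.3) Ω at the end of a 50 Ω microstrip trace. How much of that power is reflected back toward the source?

|Γ| = |(14.7 − j99.3)/(114.7 − j99.3)| = 0.662
|Γ|² = 0.438
P_refl = |Γ|²·P_inc = 348 mW, P_del = (1 − |Γ|²)·P_inc = 446 mW

P_reflected ≈ 348 mW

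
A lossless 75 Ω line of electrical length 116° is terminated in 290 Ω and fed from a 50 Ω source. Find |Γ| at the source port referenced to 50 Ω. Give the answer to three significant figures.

|Γ| ≈ 0.528

tan(βl) = -2.05
Z_in = Z_0·(Z_L + jZ_0·tanβl)/(Z_0 + jZ_L·tanβl) = 23.6 + j33.6 Ω
Γ_s = (Z_in − Z_s)/(Z_in + Z_s) = (-26.4 + j33.6)/(73.6 + j33.6), |Γ_s| = 0.528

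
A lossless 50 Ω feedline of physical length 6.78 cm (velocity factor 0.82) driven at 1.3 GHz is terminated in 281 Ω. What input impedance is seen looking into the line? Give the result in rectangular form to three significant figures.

λ = v/f = 0.82·c / 1.3 GHz = 0.189 m
βl = 2π·l/λ = 2π × 0.358 = 129°
tan(βl) = tan(129°) = -1.24
Z_in = Z_0·(Z_L + jZ_0·tanβl)/(Z_0 + jZ_L·tanβl)
     = 50·(281 − j61.8)/(50 − j347)

Z_in ≈ 14.4 + j38.4 Ω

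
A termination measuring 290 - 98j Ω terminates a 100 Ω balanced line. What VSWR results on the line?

VSWR ≈ 3.27

Γ = (Z_L − Z_0)/(Z_L + Z_0) = (190 − j98)/(390 − j98)
|Γ| = 214/402 = 0.532
VSWR = (1 + |Γ|)/(1 − |Γ|) = 1.53/0.468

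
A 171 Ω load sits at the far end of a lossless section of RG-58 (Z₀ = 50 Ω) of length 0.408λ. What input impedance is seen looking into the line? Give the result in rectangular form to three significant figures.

βl = 2π × 0.408 = 147°
tan(βl) = tan(147°) = -0.652
Z_in = Z_0·(Z_L + jZ_0·tanβl)/(Z_0 + jZ_L·tanβl)
     = 50·(171 − j32.6)/(50 − j112)

Z_in ≈ 40.8 + j58.4 Ω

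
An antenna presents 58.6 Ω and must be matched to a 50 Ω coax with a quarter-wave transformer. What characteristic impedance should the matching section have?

Z_qwt ≈ 54.1 Ω

Z_qwt = √(Z_0·R_L) = √(50 × 58.6) = √2930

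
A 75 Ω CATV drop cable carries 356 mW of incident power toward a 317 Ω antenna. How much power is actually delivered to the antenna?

P_delivered ≈ 220 mW

Γ = (317 − 75)/(317 + 75) = 0.617
|Γ|² = 0.381
P_refl = |Γ|²·P_inc = 136 mW, P_del = (1 − |Γ|²)·P_inc = 220 mW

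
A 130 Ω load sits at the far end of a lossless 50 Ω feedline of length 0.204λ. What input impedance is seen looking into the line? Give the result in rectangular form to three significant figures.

βl = 2π × 0.204 = 73.4°
tan(βl) = tan(73.4°) = 3.36
Z_in = Z_0·(Z_L + jZ_0·tanβl)/(Z_0 + jZ_L·tanβl)
     = 50·(130 + j168)/(50 + j437)

Z_in ≈ 20.7 − j12.5 Ω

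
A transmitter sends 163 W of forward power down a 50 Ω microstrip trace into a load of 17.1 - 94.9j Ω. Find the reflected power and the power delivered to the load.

P_reflected ≈ 122 W; P_delivered ≈ 41.3 W

|Γ| = |(-32.9 − j94.9)/(67.1 − j94.9)| = 0.864
|Γ|² = 0.747
P_refl = |Γ|²·P_inc = 122 W, P_del = (1 − |Γ|²)·P_inc = 41.3 W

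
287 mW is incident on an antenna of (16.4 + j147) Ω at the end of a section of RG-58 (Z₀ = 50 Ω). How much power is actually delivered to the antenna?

|Γ| = |(-33.6 + j147)/(66.4 + j147)| = 0.935
|Γ|² = 0.874
P_refl = |Γ|²·P_inc = 251 mW, P_del = (1 − |Γ|²)·P_inc = 36.2 mW

P_delivered ≈ 36.2 mW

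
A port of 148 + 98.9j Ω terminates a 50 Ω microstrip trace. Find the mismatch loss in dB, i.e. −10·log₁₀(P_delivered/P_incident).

Γ = (98 + j98.9)/(198 + j98.9), |Γ| = 0.629
|Γ|² = 0.396, so P_del/P_inc = 1 − |Γ|² = 0.604
ML = −10·log₁₀(1 − |Γ|²)

mismatch loss ≈ 2.19 dB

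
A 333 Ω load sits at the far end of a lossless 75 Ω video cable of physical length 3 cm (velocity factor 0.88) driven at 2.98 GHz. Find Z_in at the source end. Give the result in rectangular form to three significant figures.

Z_in ≈ 23 + j43.5 Ω

λ = v/f = 0.88·c / 2.98 GHz = 0.0886 m
βl = 2π·l/λ = 2π × 0.339 = 122°
tan(βl) = tan(122°) = -1.61
Z_in = Z_0·(Z_L + jZ_0·tanβl)/(Z_0 + jZ_L·tanβl)
     = 75·(333 − j120)/(75 − j535)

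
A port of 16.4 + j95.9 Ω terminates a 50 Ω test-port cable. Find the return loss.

Γ = (-33.6 + j95.9)/(66.4 + j95.9), |Γ| = 0.871
RL = −20·log₁₀|Γ| = −20·log₁₀(0.871)

RL ≈ 1.2 dB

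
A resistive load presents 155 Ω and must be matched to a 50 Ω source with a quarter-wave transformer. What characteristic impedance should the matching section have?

Z_qwt = √(Z_0·R_L) = √(50 × 155) = √7750

Z_qwt ≈ 88 Ω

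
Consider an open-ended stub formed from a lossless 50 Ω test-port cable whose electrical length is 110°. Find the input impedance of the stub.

tan(βl) = -2.75
For an open-ended stub, Z_in = −jZ_0·cot(βl) = −jZ_0/tan(βl)

Z_in ≈ +j18.2 Ω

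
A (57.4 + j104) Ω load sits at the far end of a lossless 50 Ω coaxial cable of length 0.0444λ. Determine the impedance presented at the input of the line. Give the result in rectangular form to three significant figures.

Z_in ≈ 229 + j107 Ω

βl = 2π × 0.0444 = 16°
tan(βl) = tan(16°) = 0.286
Z_in = Z_0·(Z_L + jZ_0·tanβl)/(Z_0 + jZ_L·tanβl)
     = 50·(57.4 + j118)/(20.2 + j16.4)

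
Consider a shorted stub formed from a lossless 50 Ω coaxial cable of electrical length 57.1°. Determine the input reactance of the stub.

tan(βl) = 1.55
For a shorted stub, Z_in = jZ_0·tan(βl)

X_in ≈ 77.3 Ω (inductive)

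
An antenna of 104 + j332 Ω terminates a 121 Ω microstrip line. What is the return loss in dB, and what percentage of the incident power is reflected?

Γ = (-17 + j332)/(225 + j332), |Γ| = 0.829
RL = −20·log₁₀(0.829) = 1.63 dB
P_refl/P_inc = |Γ|² = 0.687

RL ≈ 1.63 dB; 68.7% of incident power reflected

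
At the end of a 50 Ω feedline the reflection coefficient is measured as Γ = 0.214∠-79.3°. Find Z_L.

Z_L ≈ 49.4 − j21.8 Ω

Z_L = Z_0·(1 + Γ)/(1 − Γ) = 50·(1.04 − j0.21)/(0.96 + j0.21)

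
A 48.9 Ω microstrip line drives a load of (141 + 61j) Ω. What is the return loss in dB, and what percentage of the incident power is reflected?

Γ = (92.1 + j61)/(189.9 + j61), |Γ| = 0.554
RL = −20·log₁₀(0.554) = 5.13 dB
P_refl/P_inc = |Γ|² = 0.307

RL ≈ 5.13 dB; 30.7% of incident power reflected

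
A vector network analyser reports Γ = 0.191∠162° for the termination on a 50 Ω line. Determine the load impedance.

Z_L = Z_0·(1 + Γ)/(1 − Γ) = 50·(0.818 + j0.059)/(1.18 − j0.059)

Z_L ≈ 34.4 + j4.22 Ω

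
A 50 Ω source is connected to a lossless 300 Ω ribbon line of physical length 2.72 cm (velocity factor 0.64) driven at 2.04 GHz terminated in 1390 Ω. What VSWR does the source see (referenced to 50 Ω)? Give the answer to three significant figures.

VSWR ≈ 3.28

λ = v/f = 0.64·c / 2.04 GHz = 0.0941 m
βl = 2π·l/λ = 2π × 0.289 = 104°
tan(βl) = -4
Z_in = Z_0·(Z_L + jZ_0·tanβl)/(Z_0 + jZ_L·tanβl) = 68.6 + j71.3 Ω
Γ_s = (Z_in − Z_s)/(Z_in + Z_s) = (18.6 + j71.3)/(119 + j71.3), |Γ_s| = 0.533
VSWR = (1 + |Γ_s|)/(1 − |Γ_s|)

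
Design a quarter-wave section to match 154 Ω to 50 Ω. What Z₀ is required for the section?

Z_qwt ≈ 87.7 Ω

Z_qwt = √(Z_0·R_L) = √(50 × 154) = √7700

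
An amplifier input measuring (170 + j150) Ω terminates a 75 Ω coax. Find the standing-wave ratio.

Γ = (Z_L − Z_0)/(Z_L + Z_0) = (95 + j150)/(245 + j150)
|Γ| = 178/287 = 0.618
VSWR = (1 + |Γ|)/(1 − |Γ|) = 1.62/0.382

VSWR ≈ 4.24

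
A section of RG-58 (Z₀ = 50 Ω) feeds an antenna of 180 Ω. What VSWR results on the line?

VSWR ≈ 3.6

For a purely resistive load, VSWR = R_L/Z_0 or Z_0/R_L (whichever > 1) = 180/50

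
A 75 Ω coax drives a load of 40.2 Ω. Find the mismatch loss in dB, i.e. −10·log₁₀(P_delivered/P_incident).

Γ = (40.2 − 75)/(40.2 + 75) = -0.302
|Γ|² = 0.0913, so P_del/P_inc = 1 − |Γ|² = 0.909
ML = −10·log₁₀(1 − |Γ|²)

mismatch loss ≈ 0.416 dB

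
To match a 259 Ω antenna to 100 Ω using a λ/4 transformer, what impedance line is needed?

Z_qwt = √(Z_0·R_L) = √(100 × 259) = √25900

Z_qwt ≈ 161 Ω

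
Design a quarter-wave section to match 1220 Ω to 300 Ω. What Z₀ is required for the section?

Z_qwt ≈ 605 Ω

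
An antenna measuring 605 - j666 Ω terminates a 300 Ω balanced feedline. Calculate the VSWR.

VSWR ≈ 4.75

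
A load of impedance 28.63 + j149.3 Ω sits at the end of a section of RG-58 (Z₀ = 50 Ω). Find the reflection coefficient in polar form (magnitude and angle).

Γ = (Z_L − Z_0)/(Z_L + Z_0) = (-21.37 + j149.3)/(78.63 + j149.3)
|Γ| = 151/169 = 0.894

Γ ≈ 0.894 ∠ 35.9°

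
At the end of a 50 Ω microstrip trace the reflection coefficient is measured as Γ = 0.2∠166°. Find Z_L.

Z_L = Z_0·(1 + Γ)/(1 − Γ) = 50·(0.806 + j0.0484)/(1.19 − j0.0484)

Z_L ≈ 33.6 + j3.39 Ω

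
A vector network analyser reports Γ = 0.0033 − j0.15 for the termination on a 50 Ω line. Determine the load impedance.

Z_L ≈ 48.1 − j14.8 Ω

Z_L = Z_0·(1 + Γ)/(1 − Γ) = 50·(1 − j0.15)/(0.997 + j0.15)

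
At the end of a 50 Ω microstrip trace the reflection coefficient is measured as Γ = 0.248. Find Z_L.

Z_L = Z_0·(1 + Γ)/(1 − Γ) = 50·(1.25)/(0.752)

Z_L ≈ 83 Ω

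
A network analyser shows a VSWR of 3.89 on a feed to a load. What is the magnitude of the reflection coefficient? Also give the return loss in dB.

|Γ| = (S − 1)/(S + 1) = (3.89 − 1)/(3.89 + 1) = 2.89/4.89
RL = −20·log₁₀|Γ| = −20·log₁₀(0.591)

|Γ| ≈ 0.591; return loss ≈ 4.57 dB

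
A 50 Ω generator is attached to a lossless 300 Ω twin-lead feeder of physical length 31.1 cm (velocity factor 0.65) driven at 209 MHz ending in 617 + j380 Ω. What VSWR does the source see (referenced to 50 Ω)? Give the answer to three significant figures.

VSWR ≈ 3.41

λ = v/f = 0.65·c / 209 MHz = 0.933 m
βl = 2π·l/λ = 2π × 0.333 = 120°
tan(βl) = -1.73
Z_in = Z_0·(Z_L + jZ_0·tanβl)/(Z_0 + jZ_L·tanβl) = 108 + j76.5 Ω
Γ_s = (Z_in − Z_s)/(Z_in + Z_s) = (57.8 + j76.5)/(158 + j76.5), |Γ_s| = 0.547
VSWR = (1 + |Γ_s|)/(1 − |Γ_s|)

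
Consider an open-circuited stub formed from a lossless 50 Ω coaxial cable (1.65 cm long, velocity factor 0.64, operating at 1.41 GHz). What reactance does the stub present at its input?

λ = v/f = 0.64·c / 1.41 GHz = 0.136 m
βl = 2π·l/λ = 2π × 0.121 = 43.6°
tan(βl) = 0.953
For an open-circuited stub, Z_in = −jZ_0·cot(βl) = −jZ_0/tan(βl)

X_in ≈ -52.5 Ω (capacitive)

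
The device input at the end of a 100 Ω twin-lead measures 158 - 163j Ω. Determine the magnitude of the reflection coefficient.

Γ = (Z_L − Z_0)/(Z_L + Z_0) = (58 − j163)/(258 − j163)
|Γ| = 173/305

|Γ| ≈ 0.567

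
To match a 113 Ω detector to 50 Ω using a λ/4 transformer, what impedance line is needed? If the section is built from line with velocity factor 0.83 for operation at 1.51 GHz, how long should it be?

Z_qwt ≈ 75.2 Ω; length ≈ 4.12 cm

Z_qwt = √(Z_0·R_L) = √(50 × 113) = √5650
λ = 0.83·c/f = 0.165 m, so l = λ/4 = 0.0412 m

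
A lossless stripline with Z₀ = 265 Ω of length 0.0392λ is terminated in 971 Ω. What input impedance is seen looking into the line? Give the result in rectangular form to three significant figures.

βl = 2π × 0.0392 = 14.1°
tan(βl) = tan(14.1°) = 0.251
Z_in = Z_0·(Z_L + jZ_0·tanβl)/(Z_0 + jZ_L·tanβl)
     = 265·(971 + j66.6)/(265 + j244)

Z_in ≈ 558 − j448 Ω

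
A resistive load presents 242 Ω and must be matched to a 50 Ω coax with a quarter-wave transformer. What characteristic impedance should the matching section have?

Z_qwt ≈ 110 Ω

Z_qwt = √(Z_0·R_L) = √(50 × 242) = √12100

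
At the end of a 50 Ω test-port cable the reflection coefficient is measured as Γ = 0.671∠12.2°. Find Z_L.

Z_L = Z_0·(1 + Γ)/(1 − Γ) = 50·(1.66 + j0.142)/(0.344 − j0.142)

Z_L ≈ 198 + j102 Ω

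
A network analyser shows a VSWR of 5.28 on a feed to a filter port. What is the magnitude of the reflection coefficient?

|Γ| = (S − 1)/(S + 1) = (5.28 − 1)/(5.28 + 1) = 4.28/6.28

|Γ| ≈ 0.682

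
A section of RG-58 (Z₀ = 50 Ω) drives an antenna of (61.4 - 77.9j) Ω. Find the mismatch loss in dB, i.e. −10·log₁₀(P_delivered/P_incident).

Γ = (11.4 − j77.9)/(111.4 − j77.9), |Γ| = 0.579
|Γ|² = 0.335, so P_del/P_inc = 1 − |Γ|² = 0.665
ML = −10·log₁₀(1 − |Γ|²)

mismatch loss ≈ 1.77 dB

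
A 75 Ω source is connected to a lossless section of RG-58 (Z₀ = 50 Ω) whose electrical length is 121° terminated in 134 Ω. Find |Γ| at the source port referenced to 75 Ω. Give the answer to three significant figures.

tan(βl) = -1.66
Z_in = Z_0·(Z_L + jZ_0·tanβl)/(Z_0 + jZ_L·tanβl) = 24.2 + j24.6 Ω
Γ_s = (Z_in − Z_s)/(Z_in + Z_s) = (-50.8 + j24.6)/(99.2 + j24.6), |Γ_s| = 0.553

|Γ| ≈ 0.553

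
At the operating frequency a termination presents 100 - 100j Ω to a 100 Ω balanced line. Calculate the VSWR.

VSWR ≈ 2.62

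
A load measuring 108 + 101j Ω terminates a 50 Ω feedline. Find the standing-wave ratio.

VSWR ≈ 4.28

Γ = (Z_L − Z_0)/(Z_L + Z_0) = (58 + j101)/(158 + j101)
|Γ| = 116/188 = 0.621
VSWR = (1 + |Γ|)/(1 − |Γ|) = 1.62/0.379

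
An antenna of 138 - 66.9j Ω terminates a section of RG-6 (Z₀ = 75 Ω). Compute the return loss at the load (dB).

RL ≈ 7.71 dB

Γ = (63 − j66.9)/(213 − j66.9), |Γ| = 0.412
RL = −20·log₁₀|Γ| = −20·log₁₀(0.412)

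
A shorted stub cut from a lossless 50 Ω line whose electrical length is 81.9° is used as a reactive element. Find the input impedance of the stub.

tan(βl) = 7.03
For a shorted stub, Z_in = jZ_0·tan(βl)

Z_in ≈ +j351 Ω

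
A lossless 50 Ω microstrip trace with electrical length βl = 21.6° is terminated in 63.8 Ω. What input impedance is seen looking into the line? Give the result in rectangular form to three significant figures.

Z_in ≈ 58.8 − j9.91 Ω

tan(βl) = tan(21.6°) = 0.396
Z_in = Z_0·(Z_L + jZ_0·tanβl)/(Z_0 + jZ_L·tanβl)
     = 50·(63.8 + j19.8)/(50 + j25.3)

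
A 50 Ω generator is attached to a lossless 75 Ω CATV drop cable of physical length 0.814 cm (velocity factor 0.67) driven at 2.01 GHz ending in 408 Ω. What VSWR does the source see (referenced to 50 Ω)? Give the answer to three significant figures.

VSWR ≈ 7.09

λ = v/f = 0.67·c / 2.01 GHz = 0.1 m
βl = 2π·l/λ = 2π × 0.0814 = 29.3°
tan(βl) = 0.561
Z_in = Z_0·(Z_L + jZ_0·tanβl)/(Z_0 + jZ_L·tanβl) = 52 − j117 Ω
Γ_s = (Z_in − Z_s)/(Z_in + Z_s) = (1.98 − j117)/(102 − j117), |Γ_s| = 0.753
VSWR = (1 + |Γ_s|)/(1 − |Γ_s|)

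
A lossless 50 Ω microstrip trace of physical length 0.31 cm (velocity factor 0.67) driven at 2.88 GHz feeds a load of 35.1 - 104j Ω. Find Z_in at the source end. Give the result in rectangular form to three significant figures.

λ = v/f = 0.67·c / 2.88 GHz = 0.0698 m
βl = 2π·l/λ = 2π × 0.0444 = 16°
tan(βl) = tan(16°) = 0.287
Z_in = Z_0·(Z_L + jZ_0·tanβl)/(Z_0 + jZ_L·tanβl)
     = 50·(35.1 − j89.7)/(79.8 + j10.1)

Z_in ≈ 14.7 − j58 Ω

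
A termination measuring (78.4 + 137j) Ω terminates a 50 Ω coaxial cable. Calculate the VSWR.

Γ = (Z_L − Z_0)/(Z_L + Z_0) = (28.4 + j137)/(128.4 + j137)
|Γ| = 140/188 = 0.745
VSWR = (1 + |Γ|)/(1 − |Γ|) = 1.75/0.255

VSWR ≈ 6.85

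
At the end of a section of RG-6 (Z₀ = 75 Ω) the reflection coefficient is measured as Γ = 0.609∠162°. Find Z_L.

Z_L ≈ 18.7 + j11.2 Ω

Z_L = Z_0·(1 + Γ)/(1 − Γ) = 75·(0.421 + j0.188)/(1.58 − j0.188)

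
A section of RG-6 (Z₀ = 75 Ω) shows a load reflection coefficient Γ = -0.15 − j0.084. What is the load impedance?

Z_L = Z_0·(1 + Γ)/(1 − Γ) = 75·(0.85 − j0.084)/(1.15 + j0.084)

Z_L ≈ 54.7 − j9.48 Ω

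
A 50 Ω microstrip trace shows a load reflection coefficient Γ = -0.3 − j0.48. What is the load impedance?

Z_L ≈ 17.7 − j25 Ω

Z_L = Z_0·(1 + Γ)/(1 − Γ) = 50·(0.7 − j0.48)/(1.3 + j0.48)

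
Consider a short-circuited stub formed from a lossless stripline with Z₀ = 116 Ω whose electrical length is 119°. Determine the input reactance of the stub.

X_in ≈ -209 Ω (capacitive)

tan(βl) = -1.8
For a short-circuited stub, Z_in = jZ_0·tan(βl)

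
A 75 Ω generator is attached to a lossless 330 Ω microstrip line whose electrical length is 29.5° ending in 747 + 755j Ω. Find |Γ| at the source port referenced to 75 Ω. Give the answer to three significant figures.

|Γ| ≈ 0.903

tan(βl) = 0.566
Z_in = Z_0·(Z_L + jZ_0·tanβl)/(Z_0 + jZ_L·tanβl) = 571 − j715 Ω
Γ_s = (Z_in − Z_s)/(Z_in + Z_s) = (496 − j715)/(646 − j715), |Γ_s| = 0.903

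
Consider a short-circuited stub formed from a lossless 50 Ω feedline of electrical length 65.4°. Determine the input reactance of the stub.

X_in ≈ 109 Ω (inductive)

tan(βl) = 2.18
For a short-circuited stub, Z_in = jZ_0·tan(βl)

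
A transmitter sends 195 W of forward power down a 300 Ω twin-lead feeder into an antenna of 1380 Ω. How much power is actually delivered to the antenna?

P_delivered ≈ 114 W

Γ = (1380 − 300)/(1380 + 300) = 0.643
|Γ|² = 0.413
P_refl = |Γ|²·P_inc = 80.6 W, P_del = (1 − |Γ|²)·P_inc = 114 W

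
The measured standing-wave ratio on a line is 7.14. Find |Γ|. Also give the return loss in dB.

|Γ| ≈ 0.754; return loss ≈ 2.45 dB

|Γ| = (S − 1)/(S + 1) = (7.14 − 1)/(7.14 + 1) = 6.14/8.14
RL = −20·log₁₀|Γ| = −20·log₁₀(0.754)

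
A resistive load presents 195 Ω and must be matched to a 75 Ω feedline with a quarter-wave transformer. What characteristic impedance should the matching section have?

Z_qwt ≈ 121 Ω

Z_qwt = √(Z_0·R_L) = √(75 × 195) = √14620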